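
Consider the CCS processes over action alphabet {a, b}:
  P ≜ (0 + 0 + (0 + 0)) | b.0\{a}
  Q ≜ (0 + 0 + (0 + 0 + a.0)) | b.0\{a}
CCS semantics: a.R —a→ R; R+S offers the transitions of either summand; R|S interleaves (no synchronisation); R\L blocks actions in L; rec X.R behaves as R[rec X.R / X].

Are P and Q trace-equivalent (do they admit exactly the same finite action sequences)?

LTS(P): 2 reachable states
  p0 = (0 + 0 + (0 + 0)) | b.0\{a} has moves ··b··> p1
  p1 = (0 + 0 + (0 + 0)) | 0\{a} has moves (no moves)
LTS(Q): 4 reachable states
  q0 = (0 + 0 + (0 + 0 + a.0)) | b.0\{a} has moves ··a··> q1, ··b··> q2
  q1 = 0 | b.0\{a} has moves ··b··> q3
  q2 = (0 + 0 + (0 + 0 + a.0)) | 0\{a} has moves ··a··> q3
  q3 = 0 | 0\{a} has moves (no moves)
Trace ⟨a⟩ through Q, begin at {q0}:
  step 1 (a): {q1}
  — Q admits the full trace.
Trace ⟨a⟩ through P, begin at {p0}:
  step 1 (a): ∅  — P cannot continue

traces(P) ≠ traces(Q) — witness ⟨a⟩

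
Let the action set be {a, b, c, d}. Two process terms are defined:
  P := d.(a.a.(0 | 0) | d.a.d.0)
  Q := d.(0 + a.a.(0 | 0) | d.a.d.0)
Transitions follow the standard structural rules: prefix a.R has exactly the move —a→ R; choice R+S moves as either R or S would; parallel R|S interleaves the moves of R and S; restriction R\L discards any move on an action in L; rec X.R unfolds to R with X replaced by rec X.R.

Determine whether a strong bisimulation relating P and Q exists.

P ~ Q

Reachable graph of P (13 states):
  m0 = d.(a.a.(0 | 0) | d.a.d.0) | =d=> m1
  m1 = a.a.(0 | 0) | d.a.d.0 | =a=> m2, =d=> m3
  m2 = a.(0 | 0) | d.a.d.0 | =a=> m4, =d=> m5
  m3 = a.a.(0 | 0) | a.d.0 | =a=> m5, =a=> m6
  m4 = 0 | 0 | d.a.d.0 | =d=> m7
  m5 = a.(0 | 0) | a.d.0 | =a=> m7, =a=> m8
  m6 = a.a.(0 | 0) | d.0 | =a=> m8, =d=> m9
  m7 = 0 | 0 | a.d.0 | =a=> m10
  m8 = a.(0 | 0) | d.0 | =a=> m10, =d=> m11
  m9 = a.a.(0 | 0) | 0 | =a=> m11
  m10 = 0 | 0 | d.0 | =d=> m12
  m11 = a.(0 | 0) | 0 | =a=> m12
  m12 = 0 | 0 | 0 | ∅
Reachable graph of Q (13 states):
  n0 = d.(0 + a.a.(0 | 0) | d.a.d.0) | =d=> n1
  n1 = 0 + a.a.(0 | 0) | d.a.d.0 | =a=> n2, =d=> n3
  n2 = a.(0 | 0) | d.a.d.0 | =a=> n4, =d=> n5
  n3 = a.a.(0 | 0) | a.d.0 | =a=> n5, =a=> n6
  n4 = 0 | 0 | d.a.d.0 | =d=> n7
  n5 = a.(0 | 0) | a.d.0 | =a=> n7, =a=> n8
  n6 = a.a.(0 | 0) | d.0 | =a=> n8, =d=> n9
  n7 = 0 | 0 | a.d.0 | =a=> n10
  n8 = a.(0 | 0) | d.0 | =a=> n10, =d=> n11
  n9 = a.a.(0 | 0) | 0 | =a=> n11
  n10 = 0 | 0 | d.0 | =d=> n12
  n11 = a.(0 | 0) | 0 | =a=> n12
  n12 = 0 | 0 | 0 | ∅
Coarsest stable partition (strong bisimilarity classes):
  B0 = {m0, n0}
  B1 = {m1, n1}
  B2 = {m2, n2}
  B3 = {m4, n4}
  B4 = {m7, n7}
  B5 = {m10, n10}
  B6 = {m12, n12}
  B7 = {m5, n5}
  B8 = {m8, n8}
  B9 = {m11, n11}
  B10 = {m3, n3}
  B11 = {m6, n6}
  B12 = {m9, n9}
m0 ∈ B0, n0 ∈ B0 → same block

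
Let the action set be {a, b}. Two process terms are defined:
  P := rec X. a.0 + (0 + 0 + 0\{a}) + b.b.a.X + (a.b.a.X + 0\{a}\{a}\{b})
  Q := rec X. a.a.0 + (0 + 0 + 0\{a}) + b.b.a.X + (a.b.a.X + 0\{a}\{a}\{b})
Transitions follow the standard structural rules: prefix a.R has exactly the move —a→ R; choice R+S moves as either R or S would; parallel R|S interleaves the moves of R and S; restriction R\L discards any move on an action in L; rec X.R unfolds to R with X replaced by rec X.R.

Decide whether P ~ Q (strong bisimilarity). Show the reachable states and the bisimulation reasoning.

P ≁ Q

LTS(P): 4 reachable states
  s0 = rec X. a.0 + (0 + 0 + 0\{a}) + b.b.a.X + (a.b.a.X + 0\{a}\{a}\{b}) :: —a→ s1, —a→ s2, —b→ s2
  s1 = 0 :: (no moves)
  s2 = b.a.(rec X. a.0 + (0 + 0 + 0\{a}) + b.b.a.X + (a.b.a.X + 0\{a}\{a}\{b})) :: —b→ s3
  s3 = a.(rec X. a.0 + (0 + 0 + 0\{a}) + b.b.a.X + (a.b.a.X + 0\{a}\{a}\{b})) :: —a→ s0
LTS(Q): 5 reachable states
  t0 = rec X. a.a.0 + (0 + 0 + 0\{a}) + b.b.a.X + (a.b.a.X + 0\{a}\{a}\{b}) :: —a→ t1, —a→ t2, —b→ t2
  t1 = a.0 :: —a→ t3
  t2 = b.a.(rec X. a.a.0 + (0 + 0 + 0\{a}) + b.b.a.X + (a.b.a.X + 0\{a}\{a}\{b})) :: —b→ t4
  t3 = 0 :: (no moves)
  t4 = a.(rec X. a.a.0 + (0 + 0 + 0\{a}) + b.b.a.X + (a.b.a.X + 0\{a}\{a}\{b})) :: —a→ t0
Bisimilarity quotient blocks:
  B0 = {s0}
  B1 = {s2}
  B2 = {s3}
  B3 = {s1, t3}
  B4 = {t0}
  B5 = {t2}
  B6 = {t4}
  B7 = {t1}
s0 ∈ B0, t0 ∈ B4 → different blocks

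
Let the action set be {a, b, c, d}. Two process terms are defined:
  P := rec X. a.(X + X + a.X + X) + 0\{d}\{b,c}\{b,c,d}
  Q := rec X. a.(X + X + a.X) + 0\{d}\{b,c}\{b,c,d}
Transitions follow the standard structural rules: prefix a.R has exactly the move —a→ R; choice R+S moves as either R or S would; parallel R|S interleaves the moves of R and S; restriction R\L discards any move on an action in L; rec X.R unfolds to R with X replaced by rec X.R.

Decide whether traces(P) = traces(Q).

P's transition system — 2 states:
  s0 = rec X. a.(X + X + a.X + X) + 0\{d}\{b,c}\{b,c,d} has moves =a=> s1
  s1 = (rec X. a.(X + X + a.X + X) + 0\{d}\{b,c}\{b,c,d}) + (rec X. a.(X + X + a.X + X) + 0\{d}\{b,c}\{b,c,d}) + a.(rec X. a.(X + X + a.X + X) + 0\{d}\{b,c}\{b,c,d}) + (rec X. a.(X + X + a.X + X) + 0\{d}\{b,c}\{b,c,d}) has moves =a=> s0, =a=> s1
Q's transition system — 2 states:
  t0 = rec X. a.(X + X + a.X) + 0\{d}\{b,c}\{b,c,d} has moves =a=> t1
  t1 = (rec X. a.(X + X + a.X) + 0\{d}\{b,c}\{b,c,d}) + (rec X. a.(X + X + a.X) + 0\{d}\{b,c}\{b,c,d}) + a.(rec X. a.(X + X + a.X) + 0\{d}\{b,c}\{b,c,d}) has moves =a=> t0, =a=> t1
Partition-refinement fixed point:
  B0 = {s0, s1, t0, t1}
s0 ∈ B0, t0 ∈ B0 → same block
Bisimilar ⇒ trace-equivalent.

YES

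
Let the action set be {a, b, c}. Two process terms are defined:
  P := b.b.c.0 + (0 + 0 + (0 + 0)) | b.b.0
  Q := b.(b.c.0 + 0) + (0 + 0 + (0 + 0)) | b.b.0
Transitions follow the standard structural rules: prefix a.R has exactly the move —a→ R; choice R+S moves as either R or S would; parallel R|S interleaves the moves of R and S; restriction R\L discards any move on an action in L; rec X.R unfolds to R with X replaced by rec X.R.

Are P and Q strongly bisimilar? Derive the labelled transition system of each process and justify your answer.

bisimilar

P's transition system — 6 states:
  u0 = b.b.c.0 + (0 + 0 + (0 + 0)) | b.b.0 has moves ··b··> u1, ··b··> u2
  u1 = (0 + 0 + (0 + 0)) | b.0 has moves ··b··> u3
  u2 = b.c.0 has moves ··b··> u4
  u3 = (0 + 0 + (0 + 0)) | 0 has moves stopped
  u4 = c.0 has moves ··c··> u5
  u5 = 0 has moves stopped
Q's transition system — 6 states:
  v0 = b.(b.c.0 + 0) + (0 + 0 + (0 + 0)) | b.b.0 has moves ··b··> v1, ··b··> v2
  v1 = (0 + 0 + (0 + 0)) | b.0 has moves ··b··> v3
  v2 = b.c.0 + 0 has moves ··b··> v4
  v3 = (0 + 0 + (0 + 0)) | 0 has moves stopped
  v4 = c.0 has moves ··c··> v5
  v5 = 0 has moves stopped
Bisimilarity quotient blocks:
  B0 = {u0, v0}
  B1 = {u2, v2}
  B2 = {u4, v4}
  B3 = {u3, u5, v3, v5}
  B4 = {u1, v1}
u0 ∈ B0, v0 ∈ B0 → same block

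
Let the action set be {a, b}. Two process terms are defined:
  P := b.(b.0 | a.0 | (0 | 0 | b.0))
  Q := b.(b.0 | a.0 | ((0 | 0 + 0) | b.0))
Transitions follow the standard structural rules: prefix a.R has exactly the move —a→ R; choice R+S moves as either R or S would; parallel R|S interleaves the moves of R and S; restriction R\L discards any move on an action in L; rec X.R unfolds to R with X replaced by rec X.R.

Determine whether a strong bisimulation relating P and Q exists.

P ~ Q

LTS(P): 9 reachable states
  u0 = b.(b.0 | a.0 | (0 | 0 | b.0)) ⊢ --b--▸ u1
  u1 = b.0 | a.0 | (0 | 0 | b.0) ⊢ --a--▸ u2, --b--▸ u3, --b--▸ u4
  u2 = b.0 | 0 | (0 | 0 | b.0) ⊢ --b--▸ u5, --b--▸ u6
  u3 = 0 | a.0 | (0 | 0 | b.0) ⊢ --a--▸ u5, --b--▸ u7
  u4 = b.0 | a.0 | (0 | 0 | 0) ⊢ --a--▸ u6, --b--▸ u7
  u5 = 0 | 0 | (0 | 0 | b.0) ⊢ --b--▸ u8
  u6 = b.0 | 0 | (0 | 0 | 0) ⊢ --b--▸ u8
  u7 = 0 | a.0 | (0 | 0 | 0) ⊢ --a--▸ u8
  u8 = 0 | 0 | (0 | 0 | 0) ⊢ (no moves)
LTS(Q): 9 reachable states
  v0 = b.(b.0 | a.0 | ((0 | 0 + 0) | b.0)) ⊢ --b--▸ v1
  v1 = b.0 | a.0 | ((0 | 0 + 0) | b.0) ⊢ --a--▸ v2, --b--▸ v3, --b--▸ v4
  v2 = b.0 | 0 | ((0 | 0 + 0) | b.0) ⊢ --b--▸ v5, --b--▸ v6
  v3 = 0 | a.0 | ((0 | 0 + 0) | b.0) ⊢ --a--▸ v5, --b--▸ v7
  v4 = b.0 | a.0 | ((0 | 0 + 0) | 0) ⊢ --a--▸ v6, --b--▸ v7
  v5 = 0 | 0 | ((0 | 0 + 0) | b.0) ⊢ --b--▸ v8
  v6 = b.0 | 0 | ((0 | 0 + 0) | 0) ⊢ --b--▸ v8
  v7 = 0 | a.0 | ((0 | 0 + 0) | 0) ⊢ --a--▸ v8
  v8 = 0 | 0 | ((0 | 0 + 0) | 0) ⊢ (no moves)
Partition-refinement fixed point:
  B0 = {u0, v0}
  B1 = {u1, v1}
  B2 = {u3, u4, v3, v4}
  B3 = {u5, u6, v5, v6}
  B4 = {u8, v8}
  B5 = {u7, v7}
  B6 = {u2, v2}
u0 ∈ B0, v0 ∈ B0 → same block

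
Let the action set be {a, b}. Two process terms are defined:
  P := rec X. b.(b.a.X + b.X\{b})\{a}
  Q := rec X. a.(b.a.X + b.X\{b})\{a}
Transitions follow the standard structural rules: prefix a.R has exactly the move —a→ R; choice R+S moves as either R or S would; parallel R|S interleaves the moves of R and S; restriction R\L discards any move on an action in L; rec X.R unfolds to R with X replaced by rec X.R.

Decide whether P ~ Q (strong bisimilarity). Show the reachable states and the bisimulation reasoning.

P's transition system — 4 states:
  u0 = rec X. b.(b.a.X + b.X\{b})\{a} has moves -b-> u1
  u1 = (b.a.(rec X. b.(b.a.X + b.X\{b})\{a}) + b.(rec X. b.(b.a.X + b.X\{b})\{a})\{b})\{a} has moves -b-> u2, -b-> u3
  u2 = (a.(rec X. b.(b.a.X + b.X\{b})\{a}))\{a} has moves ·
  u3 = (rec X. b.(b.a.X + b.X\{b})\{a})\{b}\{a} has moves ·
Q's transition system — 4 states:
  v0 = rec X. a.(b.a.X + b.X\{b})\{a} has moves -a-> v1
  v1 = (b.a.(rec X. a.(b.a.X + b.X\{b})\{a}) + b.(rec X. a.(b.a.X + b.X\{b})\{a})\{b})\{a} has moves -b-> v2, -b-> v3
  v2 = (a.(rec X. a.(b.a.X + b.X\{b})\{a}))\{a} has moves ·
  v3 = (rec X. a.(b.a.X + b.X\{b})\{a})\{b}\{a} has moves ·
Bisimilarity quotient blocks:
  B0 = {u0}
  B1 = {u1, v1}
  B2 = {u2, u3, v2, v3}
  B3 = {v0}
u0 ∈ B0, v0 ∈ B3 → different blocks

not bisimilar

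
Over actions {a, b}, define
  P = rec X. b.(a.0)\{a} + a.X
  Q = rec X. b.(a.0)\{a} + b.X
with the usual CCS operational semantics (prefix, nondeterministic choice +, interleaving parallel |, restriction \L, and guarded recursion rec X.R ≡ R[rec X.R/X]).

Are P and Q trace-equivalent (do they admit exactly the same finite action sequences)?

Reachable graph of P (2 states):
  m0 = rec X. b.(a.0)\{a} + a.X ⊢ =a=> m0, =b=> m1
  m1 = (a.0)\{a} ⊢ stopped
Reachable graph of Q (2 states):
  n0 = rec X. b.(a.0)\{a} + b.X ⊢ =b=> n0, =b=> n1
  n1 = (a.0)\{a} ⊢ stopped
Executing a from P (initial set {m0}):
  [1] a ⇒ {m0}
  P completes σ.
Executing a from Q (initial set {n0}):
  [1] a ⇒ no successor for Q

traces(P) ≠ traces(Q) — witness ⟨a⟩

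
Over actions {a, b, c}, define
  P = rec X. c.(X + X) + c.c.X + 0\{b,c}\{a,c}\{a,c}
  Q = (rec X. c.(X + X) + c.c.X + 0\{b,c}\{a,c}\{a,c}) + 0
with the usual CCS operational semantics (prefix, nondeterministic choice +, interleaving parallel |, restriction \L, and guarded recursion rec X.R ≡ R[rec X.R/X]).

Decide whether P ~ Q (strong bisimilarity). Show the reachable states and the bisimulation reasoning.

P ~ Q

Reachable graph of P (3 states):
  p0 = rec X. c.(X + X) + c.c.X + 0\{b,c}\{a,c}\{a,c} :: —c→ p1, —c→ p2
  p1 = (rec X. c.(X + X) + c.c.X + 0\{b,c}\{a,c}\{a,c}) + (rec X. c.(X + X) + c.c.X + 0\{b,c}\{a,c}\{a,c}) :: —c→ p1, —c→ p2
  p2 = c.(rec X. c.(X + X) + c.c.X + 0\{b,c}\{a,c}\{a,c}) :: —c→ p0
Reachable graph of Q (4 states):
  q0 = (rec X. c.(X + X) + c.c.X + 0\{b,c}\{a,c}\{a,c}) + 0 :: —c→ q1, —c→ q2
  q1 = (rec X. c.(X + X) + c.c.X + 0\{b,c}\{a,c}\{a,c}) + (rec X. c.(X + X) + c.c.X + 0\{b,c}\{a,c}\{a,c}) :: —c→ q1, —c→ q2
  q2 = c.(rec X. c.(X + X) + c.c.X + 0\{b,c}\{a,c}\{a,c}) :: —c→ q3
  q3 = rec X. c.(X + X) + c.c.X + 0\{b,c}\{a,c}\{a,c} :: —c→ q1, —c→ q2
Coarsest stable partition (strong bisimilarity classes):
  B0 = {p0, p1, p2, q0, q1, q2, q3}
p0 ∈ B0, q0 ∈ B0 → same block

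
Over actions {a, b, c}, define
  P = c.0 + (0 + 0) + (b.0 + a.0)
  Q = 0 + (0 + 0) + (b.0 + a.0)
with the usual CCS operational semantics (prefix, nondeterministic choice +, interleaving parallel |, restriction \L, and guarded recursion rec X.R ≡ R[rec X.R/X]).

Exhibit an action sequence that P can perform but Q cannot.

c

LTS(P): 2 reachable states
  s0 = c.0 + (0 + 0) + (b.0 + a.0) :: -a-> s1, -b-> s1, -c-> s1
  s1 = 0 :: deadlocked
LTS(Q): 2 reachable states
  t0 = 0 + (0 + 0) + (b.0 + a.0) :: -a-> t1, -b-> t1
  t1 = 0 :: deadlocked
Trace ⟨c⟩ through P, begin at {s0}:
  after c @ step 1: {s1}
  P completes σ.
Trace ⟨c⟩ through Q, begin at {t0}:
  after c @ step 1: ∅  — Q cannot continue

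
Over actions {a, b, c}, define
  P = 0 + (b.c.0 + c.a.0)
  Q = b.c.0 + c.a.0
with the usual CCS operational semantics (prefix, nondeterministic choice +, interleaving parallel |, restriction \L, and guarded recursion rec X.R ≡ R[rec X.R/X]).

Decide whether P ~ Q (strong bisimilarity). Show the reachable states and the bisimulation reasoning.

P ~ Q

P's transition system — 4 states:
  m0 = 0 + (b.c.0 + c.a.0) has moves =b=> m1, =c=> m2
  m1 = c.0 has moves =c=> m3
  m2 = a.0 has moves =a=> m3
  m3 = 0 has moves (no moves)
Q's transition system — 4 states:
  n0 = b.c.0 + c.a.0 has moves =b=> n1, =c=> n2
  n1 = c.0 has moves =c=> n3
  n2 = a.0 has moves =a=> n3
  n3 = 0 has moves (no moves)
Coarsest stable partition (strong bisimilarity classes):
  B0 = {m0, n0}
  B1 = {m1, n1}
  B2 = {m3, n3}
  B3 = {m2, n2}
m0 ∈ B0, n0 ∈ B0 → same block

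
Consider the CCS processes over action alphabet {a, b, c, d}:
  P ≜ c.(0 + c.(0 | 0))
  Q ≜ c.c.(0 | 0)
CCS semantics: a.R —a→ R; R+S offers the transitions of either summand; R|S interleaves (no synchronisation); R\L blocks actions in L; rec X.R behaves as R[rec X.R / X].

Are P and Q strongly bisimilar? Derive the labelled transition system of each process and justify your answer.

YES

P's transition system — 3 states:
  s0 = c.(0 + c.(0 | 0)) ⊢ ··c··> s1
  s1 = 0 + c.(0 | 0) ⊢ ··c··> s2
  s2 = 0 | 0 ⊢ ∅
Q's transition system — 3 states:
  t0 = c.c.(0 | 0) ⊢ ··c··> t1
  t1 = c.(0 | 0) ⊢ ··c··> t2
  t2 = 0 | 0 ⊢ ∅
Coarsest stable partition (strong bisimilarity classes):
  B0 = {s0, t0}
  B1 = {s1, t1}
  B2 = {s2, t2}
s0 ∈ B0, t0 ∈ B0 → same block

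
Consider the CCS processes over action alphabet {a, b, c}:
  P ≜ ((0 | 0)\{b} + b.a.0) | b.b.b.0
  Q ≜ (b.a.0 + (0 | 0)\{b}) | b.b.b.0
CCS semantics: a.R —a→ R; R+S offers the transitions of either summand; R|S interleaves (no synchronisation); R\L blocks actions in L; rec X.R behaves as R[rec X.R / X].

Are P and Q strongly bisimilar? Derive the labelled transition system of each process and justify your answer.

P's transition system — 12 states:
  p0 = ((0 | 0)\{b} + b.a.0) | b.b.b.0 ⊢ —b→ p1, —b→ p2
  p1 = ((0 | 0)\{b} + b.a.0) | b.b.0 ⊢ —b→ p3, —b→ p4
  p2 = a.0 | b.b.b.0 ⊢ —a→ p5, —b→ p4
  p3 = ((0 | 0)\{b} + b.a.0) | b.0 ⊢ —b→ p6, —b→ p7
  p4 = a.0 | b.b.0 ⊢ —a→ p8, —b→ p7
  p5 = 0 | b.b.b.0 ⊢ —b→ p8
  p6 = ((0 | 0)\{b} + b.a.0) | 0 ⊢ —b→ p9
  p7 = a.0 | b.0 ⊢ —a→ p10, —b→ p9
  p8 = 0 | b.b.0 ⊢ —b→ p10
  p9 = a.0 | 0 ⊢ —a→ p11
  p10 = 0 | b.0 ⊢ —b→ p11
  p11 = 0 | 0 ⊢ ·
Q's transition system — 12 states:
  q0 = (b.a.0 + (0 | 0)\{b}) | b.b.b.0 ⊢ —b→ q1, —b→ q2
  q1 = (b.a.0 + (0 | 0)\{b}) | b.b.0 ⊢ —b→ q3, —b→ q4
  q2 = a.0 | b.b.b.0 ⊢ —a→ q5, —b→ q4
  q3 = (b.a.0 + (0 | 0)\{b}) | b.0 ⊢ —b→ q6, —b→ q7
  q4 = a.0 | b.b.0 ⊢ —a→ q8, —b→ q7
  q5 = 0 | b.b.b.0 ⊢ —b→ q8
  q6 = (b.a.0 + (0 | 0)\{b}) | 0 ⊢ —b→ q9
  q7 = a.0 | b.0 ⊢ —a→ q10, —b→ q9
  q8 = 0 | b.b.0 ⊢ —b→ q10
  q9 = a.0 | 0 ⊢ —a→ q11
  q10 = 0 | b.0 ⊢ —b→ q11
  q11 = 0 | 0 ⊢ ·
Coarsest stable partition (strong bisimilarity classes):
  B0 = {p0, q0}
  B1 = {p2, q2}
  B2 = {p4, q4}
  B3 = {p8, q8}
  B4 = {p10, q10}
  B5 = {p11, q11}
  B6 = {p7, q7}
  B7 = {p9, q9}
  B8 = {p5, q5}
  B9 = {p1, q1}
  B10 = {p3, q3}
  B11 = {p6, q6}
p0 ∈ B0, q0 ∈ B0 → same block

P ~ Q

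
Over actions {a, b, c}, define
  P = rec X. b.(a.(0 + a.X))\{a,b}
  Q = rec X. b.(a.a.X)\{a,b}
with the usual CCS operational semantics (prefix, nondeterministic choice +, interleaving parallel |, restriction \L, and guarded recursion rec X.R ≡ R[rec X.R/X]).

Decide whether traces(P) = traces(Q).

trace-equivalent

P's transition system — 2 states:
  p0 = rec X. b.(a.(0 + a.X))\{a,b} | —b→ p1
  p1 = (a.(0 + a.(rec X. b.(a.(0 + a.X))\{a,b})))\{a,b} | deadlocked
Q's transition system — 2 states:
  q0 = rec X. b.(a.a.X)\{a,b} | —b→ q1
  q1 = (a.a.(rec X. b.(a.a.X)\{a,b}))\{a,b} | deadlocked
Bisimilarity quotient blocks:
  B0 = {p0, q0}
  B1 = {p1, q1}
p0 ∈ B0, q0 ∈ B0 → same block
Bisimilar ⇒ trace-equivalent.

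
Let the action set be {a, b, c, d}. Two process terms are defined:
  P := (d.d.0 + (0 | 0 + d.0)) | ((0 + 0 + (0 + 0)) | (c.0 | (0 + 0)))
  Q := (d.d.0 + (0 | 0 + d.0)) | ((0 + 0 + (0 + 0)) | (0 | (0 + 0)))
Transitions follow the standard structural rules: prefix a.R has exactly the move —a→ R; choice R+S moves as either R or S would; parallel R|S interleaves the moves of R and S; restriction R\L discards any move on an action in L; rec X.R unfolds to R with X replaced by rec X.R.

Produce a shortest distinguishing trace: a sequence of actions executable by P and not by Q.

c

P's transition system — 6 states:
  m0 = (d.d.0 + (0 | 0 + d.0)) | ((0 + 0 + (0 + 0)) | (c.0 | (0 + 0))) :: =c=> m1, =d=> m2, =d=> m3
  m1 = (d.d.0 + (0 | 0 + d.0)) | ((0 + 0 + (0 + 0)) | (0 | (0 + 0))) :: =d=> m4, =d=> m5
  m2 = 0 | ((0 + 0 + (0 + 0)) | (c.0 | (0 + 0))) :: =c=> m4
  m3 = d.0 | ((0 + 0 + (0 + 0)) | (c.0 | (0 + 0))) :: =c=> m5, =d=> m2
  m4 = 0 | ((0 + 0 + (0 + 0)) | (0 | (0 + 0))) :: ·
  m5 = d.0 | ((0 + 0 + (0 + 0)) | (0 | (0 + 0))) :: =d=> m4
Q's transition system — 3 states:
  n0 = (d.d.0 + (0 | 0 + d.0)) | ((0 + 0 + (0 + 0)) | (0 | (0 + 0))) :: =d=> n1, =d=> n2
  n1 = 0 | ((0 + 0 + (0 + 0)) | (0 | (0 + 0))) :: ·
  n2 = d.0 | ((0 + 0 + (0 + 0)) | (0 | (0 + 0))) :: =d=> n1
Run σ = ⟨c⟩ on P: start {m0}
  [1] c ⇒ {m1}
  P completes σ.
Run σ = ⟨c⟩ on Q: start {n0}
  [1] c ⇒ no successor for Q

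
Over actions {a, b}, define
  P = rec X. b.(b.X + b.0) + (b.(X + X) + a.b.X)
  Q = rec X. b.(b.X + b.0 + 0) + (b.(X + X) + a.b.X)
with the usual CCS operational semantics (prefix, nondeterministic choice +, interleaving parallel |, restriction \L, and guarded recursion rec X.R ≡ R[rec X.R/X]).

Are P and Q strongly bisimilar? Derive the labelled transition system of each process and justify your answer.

P ~ Q

P's transition system — 5 states:
  u0 = rec X. b.(b.X + b.0) + (b.(X + X) + a.b.X) → =a=> u1, =b=> u2, =b=> u3
  u1 = b.(rec X. b.(b.X + b.0) + (b.(X + X) + a.b.X)) → =b=> u0
  u2 = (rec X. b.(b.X + b.0) + (b.(X + X) + a.b.X)) + (rec X. b.(b.X + b.0) + (b.(X + X) + a.b.X)) → =a=> u1, =b=> u2, =b=> u3
  u3 = b.(rec X. b.(b.X + b.0) + (b.(X + X) + a.b.X)) + b.0 → =b=> u0, =b=> u4
  u4 = 0 → stopped
Q's transition system — 5 states:
  v0 = rec X. b.(b.X + b.0 + 0) + (b.(X + X) + a.b.X) → =a=> v1, =b=> v2, =b=> v3
  v1 = b.(rec X. b.(b.X + b.0 + 0) + (b.(X + X) + a.b.X)) → =b=> v0
  v2 = (rec X. b.(b.X + b.0 + 0) + (b.(X + X) + a.b.X)) + (rec X. b.(b.X + b.0 + 0) + (b.(X + X) + a.b.X)) → =a=> v1, =b=> v2, =b=> v3
  v3 = b.(rec X. b.(b.X + b.0 + 0) + (b.(X + X) + a.b.X)) + b.0 + 0 → =b=> v0, =b=> v4
  v4 = 0 → stopped
Partition-refinement fixed point:
  B0 = {u0, u2, v0, v2}
  B1 = {u1, v1}
  B2 = {u3, v3}
  B3 = {u4, v4}
u0 ∈ B0, v0 ∈ B0 → same block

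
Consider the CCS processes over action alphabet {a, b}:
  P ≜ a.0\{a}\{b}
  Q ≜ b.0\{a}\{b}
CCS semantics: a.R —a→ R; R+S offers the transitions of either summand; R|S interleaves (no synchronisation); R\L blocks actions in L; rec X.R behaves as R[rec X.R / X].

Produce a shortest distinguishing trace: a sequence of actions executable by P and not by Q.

a

LTS(P): 2 reachable states
  m0 = a.0\{a}\{b} | ··a··> m1
  m1 = 0\{a}\{b} | ·
LTS(Q): 2 reachable states
  n0 = b.0\{a}\{b} | ··b··> n1
  n1 = 0\{a}\{b} | ·
Executing a from P (initial set {m0}):
  step 1 (a): {m1}
  — P admits the full trace.
Executing a from Q (initial set {n0}):
  step 1 (a): ∅ (Q stuck)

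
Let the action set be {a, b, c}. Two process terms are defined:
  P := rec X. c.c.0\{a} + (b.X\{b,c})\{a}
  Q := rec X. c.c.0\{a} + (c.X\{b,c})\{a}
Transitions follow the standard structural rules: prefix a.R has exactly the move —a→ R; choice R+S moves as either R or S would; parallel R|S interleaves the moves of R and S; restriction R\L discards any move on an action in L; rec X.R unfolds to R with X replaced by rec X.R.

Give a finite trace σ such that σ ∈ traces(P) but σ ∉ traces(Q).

Reachable graph of P (4 states):
  m0 = rec X. c.c.0\{a} + (b.X\{b,c})\{a} has moves ··b··> m1, ··c··> m2
  m1 = (rec X. c.c.0\{a} + (b.X\{b,c})\{a})\{b,c}\{a} has moves (no moves)
  m2 = c.0\{a} has moves ··c··> m3
  m3 = 0\{a} has moves (no moves)
Reachable graph of Q (4 states):
  n0 = rec X. c.c.0\{a} + (c.X\{b,c})\{a} has moves ··c··> n1, ··c··> n2
  n1 = (rec X. c.c.0\{a} + (c.X\{b,c})\{a})\{b,c}\{a} has moves (no moves)
  n2 = c.0\{a} has moves ··c··> n3
  n3 = 0\{a} has moves (no moves)
Run σ = ⟨b⟩ on P: start {m0}
  step 1 (b): {m1}
  — P admits the full trace.
Run σ = ⟨b⟩ on Q: start {n0}
  step 1 (b): ∅  — Q cannot continue

b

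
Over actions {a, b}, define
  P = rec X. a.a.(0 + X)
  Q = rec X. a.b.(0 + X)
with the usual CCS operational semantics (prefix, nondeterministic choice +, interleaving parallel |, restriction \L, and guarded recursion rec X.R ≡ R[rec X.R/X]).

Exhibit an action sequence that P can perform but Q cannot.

LTS(P): 3 reachable states
  m0 = rec X. a.a.(0 + X) ⊢ ··a··> m1
  m1 = a.(0 + (rec X. a.a.(0 + X))) ⊢ ··a··> m2
  m2 = 0 + (rec X. a.a.(0 + X)) ⊢ ··a··> m1
LTS(Q): 3 reachable states
  n0 = rec X. a.b.(0 + X) ⊢ ··a··> n1
  n1 = b.(0 + (rec X. a.b.(0 + X))) ⊢ ··b··> n2
  n2 = 0 + (rec X. a.b.(0 + X)) ⊢ ··a··> n1
Trace ⟨aa⟩ through P, begin at {m0}:
  after a @ step 1: {m1}
  after a @ step 2: {m2}
  — P admits the full trace.
Trace ⟨aa⟩ through Q, begin at {n0}:
  after a @ step 1: {n1}
  after a @ step 2: ∅ (Q stuck)

aa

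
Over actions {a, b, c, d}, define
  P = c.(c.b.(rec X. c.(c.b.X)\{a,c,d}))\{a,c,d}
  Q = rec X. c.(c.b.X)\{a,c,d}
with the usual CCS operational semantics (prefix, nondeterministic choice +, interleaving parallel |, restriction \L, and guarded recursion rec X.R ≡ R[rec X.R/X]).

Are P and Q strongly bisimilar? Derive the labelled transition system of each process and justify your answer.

LTS(P): 2 reachable states
  p0 = c.(c.b.(rec X. c.(c.b.X)\{a,c,d}))\{a,c,d} ⊢ -c-> p1
  p1 = (c.b.(rec X. c.(c.b.X)\{a,c,d}))\{a,c,d} ⊢ deadlocked
LTS(Q): 2 reachable states
  q0 = rec X. c.(c.b.X)\{a,c,d} ⊢ -c-> q1
  q1 = (c.b.(rec X. c.(c.b.X)\{a,c,d}))\{a,c,d} ⊢ deadlocked
Partition-refinement fixed point:
  B0 = {p0, q0}
  B1 = {p1, q1}
p0 ∈ B0, q0 ∈ B0 → same block

P ~ Q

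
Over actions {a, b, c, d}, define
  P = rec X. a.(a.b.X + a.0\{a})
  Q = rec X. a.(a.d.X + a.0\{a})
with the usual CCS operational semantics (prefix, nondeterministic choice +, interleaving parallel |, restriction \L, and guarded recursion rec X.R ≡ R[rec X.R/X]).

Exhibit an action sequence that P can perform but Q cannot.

LTS(P): 4 reachable states
  m0 = rec X. a.(a.b.X + a.0\{a}) has moves ··a··> m1
  m1 = a.b.(rec X. a.(a.b.X + a.0\{a})) + a.0\{a} has moves ··a··> m2, ··a··> m3
  m2 = 0\{a} has moves ·
  m3 = b.(rec X. a.(a.b.X + a.0\{a})) has moves ··b··> m0
LTS(Q): 4 reachable states
  n0 = rec X. a.(a.d.X + a.0\{a}) has moves ··a··> n1
  n1 = a.d.(rec X. a.(a.d.X + a.0\{a})) + a.0\{a} has moves ··a··> n2, ··a··> n3
  n2 = 0\{a} has moves ·
  n3 = d.(rec X. a.(a.d.X + a.0\{a})) has moves ··d··> n0
Trace ⟨aab⟩ through P, begin at {m0}:
  after a @ step 1: {m1}
  after a @ step 2: {m2, m3}
  after b @ step 3: {m0}
  — P admits the full trace.
Trace ⟨aab⟩ through Q, begin at {n0}:
  after a @ step 1: {n1}
  after a @ step 2: {n2, n3}
  after b @ step 3: ∅ (Q stuck)

aab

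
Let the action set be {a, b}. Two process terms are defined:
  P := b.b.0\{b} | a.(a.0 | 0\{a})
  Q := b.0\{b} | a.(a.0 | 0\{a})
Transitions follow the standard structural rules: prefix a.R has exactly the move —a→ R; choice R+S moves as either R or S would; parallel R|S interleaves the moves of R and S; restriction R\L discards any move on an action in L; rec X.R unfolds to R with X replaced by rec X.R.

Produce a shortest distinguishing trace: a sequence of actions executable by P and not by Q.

bb

Reachable graph of P (9 states):
  m0 = b.b.0\{b} | a.(a.0 | 0\{a}) | =a=> m1, =b=> m2
  m1 = b.b.0\{b} | (a.0 | 0\{a}) | =a=> m3, =b=> m4
  m2 = b.0\{b} | a.(a.0 | 0\{a}) | =a=> m4, =b=> m5
  m3 = b.b.0\{b} | (0 | 0\{a}) | =b=> m6
  m4 = b.0\{b} | (a.0 | 0\{a}) | =a=> m6, =b=> m7
  m5 = 0\{b} | a.(a.0 | 0\{a}) | =a=> m7
  m6 = b.0\{b} | (0 | 0\{a}) | =b=> m8
  m7 = 0\{b} | (a.0 | 0\{a}) | =a=> m8
  m8 = 0\{b} | (0 | 0\{a}) | ∅
Reachable graph of Q (6 states):
  n0 = b.0\{b} | a.(a.0 | 0\{a}) | =a=> n1, =b=> n2
  n1 = b.0\{b} | (a.0 | 0\{a}) | =a=> n3, =b=> n4
  n2 = 0\{b} | a.(a.0 | 0\{a}) | =a=> n4
  n3 = b.0\{b} | (0 | 0\{a}) | =b=> n5
  n4 = 0\{b} | (a.0 | 0\{a}) | =a=> n5
  n5 = 0\{b} | (0 | 0\{a}) | ∅
Run σ = ⟨bb⟩ on P: start {m0}
  [1] b ⇒ {m2}
  [2] b ⇒ {m5}
  P completes σ.
Run σ = ⟨bb⟩ on Q: start {n0}
  [1] b ⇒ {n2}
  [2] b ⇒ ∅ (Q stuck)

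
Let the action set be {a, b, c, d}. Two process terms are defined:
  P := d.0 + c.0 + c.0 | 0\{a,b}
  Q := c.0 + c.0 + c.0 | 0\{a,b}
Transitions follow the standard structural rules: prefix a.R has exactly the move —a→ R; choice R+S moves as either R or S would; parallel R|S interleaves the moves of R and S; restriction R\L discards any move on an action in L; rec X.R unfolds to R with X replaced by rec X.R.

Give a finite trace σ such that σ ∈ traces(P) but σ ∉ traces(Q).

Reachable graph of P (3 states):
  s0 = d.0 + c.0 + c.0 | 0\{a,b} → ··c··> s1, ··c··> s2, ··d··> s1
  s1 = 0 → deadlocked
  s2 = 0 | 0\{a,b} → deadlocked
Reachable graph of Q (3 states):
  t0 = c.0 + c.0 + c.0 | 0\{a,b} → ··c··> t1, ··c··> t2
  t1 = 0 → deadlocked
  t2 = 0 | 0\{a,b} → deadlocked
Executing d from P (initial set {s0}):
  after d @ step 1: {s1}
  ✓ P
Executing d from Q (initial set {t0}):
  after d @ step 1: ∅  — Q cannot continue

d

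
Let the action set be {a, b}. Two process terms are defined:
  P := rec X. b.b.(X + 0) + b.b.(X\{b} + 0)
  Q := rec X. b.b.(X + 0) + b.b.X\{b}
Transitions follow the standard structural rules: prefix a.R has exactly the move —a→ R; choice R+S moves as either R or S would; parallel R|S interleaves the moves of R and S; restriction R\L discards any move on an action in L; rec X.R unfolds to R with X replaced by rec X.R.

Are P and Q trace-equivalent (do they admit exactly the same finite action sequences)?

P's transition system — 5 states:
  m0 = rec X. b.b.(X + 0) + b.b.(X\{b} + 0) has moves =b=> m1, =b=> m2
  m1 = b.((rec X. b.b.(X + 0) + b.b.(X\{b} + 0)) + 0) has moves =b=> m3
  m2 = b.((rec X. b.b.(X + 0) + b.b.(X\{b} + 0))\{b} + 0) has moves =b=> m4
  m3 = (rec X. b.b.(X + 0) + b.b.(X\{b} + 0)) + 0 has moves =b=> m1, =b=> m2
  m4 = (rec X. b.b.(X + 0) + b.b.(X\{b} + 0))\{b} + 0 has moves deadlocked
Q's transition system — 5 states:
  n0 = rec X. b.b.(X + 0) + b.b.X\{b} has moves =b=> n1, =b=> n2
  n1 = b.((rec X. b.b.(X + 0) + b.b.X\{b}) + 0) has moves =b=> n3
  n2 = b.(rec X. b.b.(X + 0) + b.b.X\{b})\{b} has moves =b=> n4
  n3 = (rec X. b.b.(X + 0) + b.b.X\{b}) + 0 has moves =b=> n1, =b=> n2
  n4 = (rec X. b.b.(X + 0) + b.b.X\{b})\{b} has moves deadlocked
Partition-refinement fixed point:
  B0 = {m0, m3, n0, n3}
  B1 = {m1, n1}
  B2 = {m2, n2}
  B3 = {m4, n4}
m0 ∈ B0, n0 ∈ B0 → same block
Bisimilar ⇒ trace-equivalent.

trace-equivalent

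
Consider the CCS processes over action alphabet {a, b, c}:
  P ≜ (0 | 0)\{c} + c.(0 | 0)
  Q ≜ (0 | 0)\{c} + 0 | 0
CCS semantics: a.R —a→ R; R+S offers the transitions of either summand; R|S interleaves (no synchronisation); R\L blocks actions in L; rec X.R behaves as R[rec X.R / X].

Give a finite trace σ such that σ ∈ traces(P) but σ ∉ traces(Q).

c

P's transition system — 2 states:
  s0 = (0 | 0)\{c} + c.(0 | 0) | --c--▸ s1
  s1 = 0 | 0 | ∅
Q's transition system — 1 states:
  t0 = (0 | 0)\{c} + 0 | 0 | ∅
Trace ⟨c⟩ through P, begin at {s0}:
  after c @ step 1: {s1}
  — P admits the full trace.
Trace ⟨c⟩ through Q, begin at {t0}:
  after c @ step 1: ∅  — Q cannot continue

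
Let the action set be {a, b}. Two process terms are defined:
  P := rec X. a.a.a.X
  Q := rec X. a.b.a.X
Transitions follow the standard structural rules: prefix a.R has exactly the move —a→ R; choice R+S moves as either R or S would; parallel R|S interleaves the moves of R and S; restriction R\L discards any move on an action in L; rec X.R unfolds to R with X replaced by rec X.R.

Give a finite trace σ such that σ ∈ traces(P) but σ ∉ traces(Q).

aa

Reachable graph of P (3 states):
  u0 = rec X. a.a.a.X ⊢ ··a··> u1
  u1 = a.a.(rec X. a.a.a.X) ⊢ ··a··> u2
  u2 = a.(rec X. a.a.a.X) ⊢ ··a··> u0
Reachable graph of Q (3 states):
  v0 = rec X. a.b.a.X ⊢ ··a··> v1
  v1 = b.a.(rec X. a.b.a.X) ⊢ ··b··> v2
  v2 = a.(rec X. a.b.a.X) ⊢ ··a··> v0
Executing aa from P (initial set {u0}):
  [1] a ⇒ {u1}
  [2] a ⇒ {u2}
  — P admits the full trace.
Executing aa from Q (initial set {v0}):
  [1] a ⇒ {v1}
  [2] a ⇒ ∅ (Q stuck)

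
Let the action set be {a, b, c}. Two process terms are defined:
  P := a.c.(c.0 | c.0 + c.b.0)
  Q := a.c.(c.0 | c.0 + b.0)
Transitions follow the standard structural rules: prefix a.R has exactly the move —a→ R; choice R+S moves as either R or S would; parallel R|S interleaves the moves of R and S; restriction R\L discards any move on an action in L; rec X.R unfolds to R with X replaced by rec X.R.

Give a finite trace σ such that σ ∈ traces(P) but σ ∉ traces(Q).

accb

LTS(P): 8 reachable states
  u0 = a.c.(c.0 | c.0 + c.b.0) | --a--▸ u1
  u1 = c.(c.0 | c.0 + c.b.0) | --c--▸ u2
  u2 = c.0 | c.0 + c.b.0 | --c--▸ u3, --c--▸ u4, --c--▸ u5
  u3 = 0 | c.0 | --c--▸ u6
  u4 = b.0 | --b--▸ u7
  u5 = c.0 | 0 | --c--▸ u6
  u6 = 0 | 0 | stopped
  u7 = 0 | stopped
LTS(Q): 7 reachable states
  v0 = a.c.(c.0 | c.0 + b.0) | --a--▸ v1
  v1 = c.(c.0 | c.0 + b.0) | --c--▸ v2
  v2 = c.0 | c.0 + b.0 | --b--▸ v3, --c--▸ v4, --c--▸ v5
  v3 = 0 | stopped
  v4 = 0 | c.0 | --c--▸ v6
  v5 = c.0 | 0 | --c--▸ v6
  v6 = 0 | 0 | stopped
Executing accb from P (initial set {u0}):
  [1] a ⇒ {u1}
  [2] c ⇒ {u2}
  [3] c ⇒ {u3, u4, u5}
  [4] b ⇒ {u7}
  ✓ P
Executing accb from Q (initial set {v0}):
  [1] a ⇒ {v1}
  [2] c ⇒ {v2}
  [3] c ⇒ {v4, v5}
  [4] b ⇒ ∅  — Q cannot continue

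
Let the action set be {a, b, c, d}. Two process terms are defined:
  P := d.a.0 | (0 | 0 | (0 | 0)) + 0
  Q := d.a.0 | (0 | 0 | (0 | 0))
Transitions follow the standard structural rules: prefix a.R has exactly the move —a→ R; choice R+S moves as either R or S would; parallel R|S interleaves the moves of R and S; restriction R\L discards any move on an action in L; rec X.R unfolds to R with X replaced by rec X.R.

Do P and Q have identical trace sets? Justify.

trace-equivalent

P's transition system — 3 states:
  u0 = d.a.0 | (0 | 0 | (0 | 0)) + 0 :: --d--▸ u1
  u1 = a.0 | (0 | 0 | (0 | 0)) :: --a--▸ u2
  u2 = 0 | (0 | 0 | (0 | 0)) :: ∅
Q's transition system — 3 states:
  v0 = d.a.0 | (0 | 0 | (0 | 0)) :: --d--▸ v1
  v1 = a.0 | (0 | 0 | (0 | 0)) :: --a--▸ v2
  v2 = 0 | (0 | 0 | (0 | 0)) :: ∅
Bisimilarity quotient blocks:
  B0 = {u0, v0}
  B1 = {u1, v1}
  B2 = {u2, v2}
u0 ∈ B0, v0 ∈ B0 → same block
Bisimilar ⇒ trace-equivalent.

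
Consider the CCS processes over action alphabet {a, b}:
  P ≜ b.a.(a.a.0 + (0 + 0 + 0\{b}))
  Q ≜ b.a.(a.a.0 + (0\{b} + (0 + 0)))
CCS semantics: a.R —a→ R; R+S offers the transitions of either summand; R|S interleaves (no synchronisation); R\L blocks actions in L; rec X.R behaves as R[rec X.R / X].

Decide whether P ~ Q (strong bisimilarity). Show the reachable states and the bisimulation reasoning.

YES

Reachable graph of P (5 states):
  u0 = b.a.(a.a.0 + (0 + 0 + 0\{b})) | =b=> u1
  u1 = a.(a.a.0 + (0 + 0 + 0\{b})) | =a=> u2
  u2 = a.a.0 + (0 + 0 + 0\{b}) | =a=> u3
  u3 = a.0 | =a=> u4
  u4 = 0 | ·
Reachable graph of Q (5 states):
  v0 = b.a.(a.a.0 + (0\{b} + (0 + 0))) | =b=> v1
  v1 = a.(a.a.0 + (0\{b} + (0 + 0))) | =a=> v2
  v2 = a.a.0 + (0\{b} + (0 + 0)) | =a=> v3
  v3 = a.0 | =a=> v4
  v4 = 0 | ·
Coarsest stable partition (strong bisimilarity classes):
  B0 = {u0, v0}
  B1 = {u1, v1}
  B2 = {u2, v2}
  B3 = {u3, v3}
  B4 = {u4, v4}
u0 ∈ B0, v0 ∈ B0 → same block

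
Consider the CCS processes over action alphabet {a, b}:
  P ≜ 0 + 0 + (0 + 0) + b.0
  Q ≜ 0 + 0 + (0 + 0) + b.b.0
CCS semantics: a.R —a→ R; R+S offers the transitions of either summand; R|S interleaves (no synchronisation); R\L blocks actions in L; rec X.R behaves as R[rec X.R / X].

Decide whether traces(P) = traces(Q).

LTS(P): 2 reachable states
  m0 = 0 + 0 + (0 + 0) + b.0 → —b→ m1
  m1 = 0 → (no moves)
LTS(Q): 3 reachable states
  n0 = 0 + 0 + (0 + 0) + b.b.0 → —b→ n1
  n1 = b.0 → —b→ n2
  n2 = 0 → (no moves)
Trace ⟨bb⟩ through Q, begin at {n0}:
  [1] b ⇒ {n1}
  [2] b ⇒ {n2}
  ✓ Q
Trace ⟨bb⟩ through P, begin at {m0}:
  [1] b ⇒ {m1}
  [2] b ⇒ ∅ (P stuck)

traces(P) ≠ traces(Q) — witness ⟨bb⟩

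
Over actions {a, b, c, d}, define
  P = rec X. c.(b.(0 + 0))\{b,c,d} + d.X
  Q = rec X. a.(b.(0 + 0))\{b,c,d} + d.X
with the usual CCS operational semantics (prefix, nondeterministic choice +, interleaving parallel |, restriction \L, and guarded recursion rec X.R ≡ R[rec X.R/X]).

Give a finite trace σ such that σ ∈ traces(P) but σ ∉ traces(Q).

P's transition system — 2 states:
  u0 = rec X. c.(b.(0 + 0))\{b,c,d} + d.X | =c=> u1, =d=> u0
  u1 = (b.(0 + 0))\{b,c,d} | deadlocked
Q's transition system — 2 states:
  v0 = rec X. a.(b.(0 + 0))\{b,c,d} + d.X | =a=> v1, =d=> v0
  v1 = (b.(0 + 0))\{b,c,d} | deadlocked
Run σ = ⟨c⟩ on P: start {u0}
  [1] c ⇒ {u1}
  ✓ P
Run σ = ⟨c⟩ on Q: start {v0}
  [1] c ⇒ ∅  — Q cannot continue

c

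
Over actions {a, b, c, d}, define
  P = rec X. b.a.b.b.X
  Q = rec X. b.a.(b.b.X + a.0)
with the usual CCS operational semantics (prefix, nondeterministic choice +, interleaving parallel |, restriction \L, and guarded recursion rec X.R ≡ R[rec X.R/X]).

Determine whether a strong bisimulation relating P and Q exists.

P ≁ Q

LTS(P): 4 reachable states
  m0 = rec X. b.a.b.b.X → --b--▸ m1
  m1 = a.b.b.(rec X. b.a.b.b.X) → --a--▸ m2
  m2 = b.b.(rec X. b.a.b.b.X) → --b--▸ m3
  m3 = b.(rec X. b.a.b.b.X) → --b--▸ m0
LTS(Q): 5 reachable states
  n0 = rec X. b.a.(b.b.X + a.0) → --b--▸ n1
  n1 = a.(b.b.(rec X. b.a.(b.b.X + a.0)) + a.0) → --a--▸ n2
  n2 = b.b.(rec X. b.a.(b.b.X + a.0)) + a.0 → --a--▸ n3, --b--▸ n4
  n3 = 0 → stopped
  n4 = b.(rec X. b.a.(b.b.X + a.0)) → --b--▸ n0
Partition-refinement fixed point:
  B0 = {m0}
  B1 = {m1}
  B2 = {m2}
  B3 = {m3}
  B4 = {n0}
  B5 = {n1}
  B6 = {n2}
  B7 = {n3}
  B8 = {n4}
m0 ∈ B0, n0 ∈ B4 → different blocks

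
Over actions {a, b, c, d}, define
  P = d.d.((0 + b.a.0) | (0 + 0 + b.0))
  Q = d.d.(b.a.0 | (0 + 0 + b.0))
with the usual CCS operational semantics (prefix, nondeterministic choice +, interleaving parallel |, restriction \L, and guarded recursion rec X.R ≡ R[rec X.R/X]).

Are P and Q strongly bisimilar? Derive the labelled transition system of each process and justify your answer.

P's transition system — 8 states:
  m0 = d.d.((0 + b.a.0) | (0 + 0 + b.0)) ⊢ -d-> m1
  m1 = d.((0 + b.a.0) | (0 + 0 + b.0)) ⊢ -d-> m2
  m2 = (0 + b.a.0) | (0 + 0 + b.0) ⊢ -b-> m3, -b-> m4
  m3 = (0 + b.a.0) | 0 ⊢ -b-> m5
  m4 = a.0 | (0 + 0 + b.0) ⊢ -a-> m6, -b-> m5
  m5 = a.0 | 0 ⊢ -a-> m7
  m6 = 0 | (0 + 0 + b.0) ⊢ -b-> m7
  m7 = 0 | 0 ⊢ ∅
Q's transition system — 8 states:
  n0 = d.d.(b.a.0 | (0 + 0 + b.0)) ⊢ -d-> n1
  n1 = d.(b.a.0 | (0 + 0 + b.0)) ⊢ -d-> n2
  n2 = b.a.0 | (0 + 0 + b.0) ⊢ -b-> n3, -b-> n4
  n3 = a.0 | (0 + 0 + b.0) ⊢ -a-> n5, -b-> n6
  n4 = b.a.0 | 0 ⊢ -b-> n6
  n5 = 0 | (0 + 0 + b.0) ⊢ -b-> n7
  n6 = a.0 | 0 ⊢ -a-> n7
  n7 = 0 | 0 ⊢ ∅
Coarsest stable partition (strong bisimilarity classes):
  B0 = {m0, n0}
  B1 = {m1, n1}
  B2 = {m2, n2}
  B3 = {m3, n4}
  B4 = {m5, n6}
  B5 = {m7, n7}
  B6 = {m4, n3}
  B7 = {m6, n5}
m0 ∈ B0, n0 ∈ B0 → same block

bisimilar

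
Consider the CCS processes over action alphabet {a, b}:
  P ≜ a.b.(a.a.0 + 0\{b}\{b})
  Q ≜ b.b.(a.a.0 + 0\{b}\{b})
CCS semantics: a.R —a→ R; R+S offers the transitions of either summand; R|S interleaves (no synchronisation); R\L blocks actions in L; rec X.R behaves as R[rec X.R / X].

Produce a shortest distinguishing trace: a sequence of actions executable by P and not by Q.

P's transition system — 5 states:
  s0 = a.b.(a.a.0 + 0\{b}\{b}) :: --a--▸ s1
  s1 = b.(a.a.0 + 0\{b}\{b}) :: --b--▸ s2
  s2 = a.a.0 + 0\{b}\{b} :: --a--▸ s3
  s3 = a.0 :: --a--▸ s4
  s4 = 0 :: ·
Q's transition system — 5 states:
  t0 = b.b.(a.a.0 + 0\{b}\{b}) :: --b--▸ t1
  t1 = b.(a.a.0 + 0\{b}\{b}) :: --b--▸ t2
  t2 = a.a.0 + 0\{b}\{b} :: --a--▸ t3
  t3 = a.0 :: --a--▸ t4
  t4 = 0 :: ·
Run σ = ⟨a⟩ on P: start {s0}
  [1] a ⇒ {s1}
  ✓ P
Run σ = ⟨a⟩ on Q: start {t0}
  [1] a ⇒ no successor for Q

a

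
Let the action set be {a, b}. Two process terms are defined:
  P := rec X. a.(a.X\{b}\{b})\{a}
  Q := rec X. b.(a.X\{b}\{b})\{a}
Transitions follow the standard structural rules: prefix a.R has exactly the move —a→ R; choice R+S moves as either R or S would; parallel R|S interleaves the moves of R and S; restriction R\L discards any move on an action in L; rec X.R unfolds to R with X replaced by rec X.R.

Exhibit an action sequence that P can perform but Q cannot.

P's transition system — 2 states:
  s0 = rec X. a.(a.X\{b}\{b})\{a} has moves -a-> s1
  s1 = (a.(rec X. a.(a.X\{b}\{b})\{a})\{b}\{b})\{a} has moves stopped
Q's transition system — 2 states:
  t0 = rec X. b.(a.X\{b}\{b})\{a} has moves -b-> t1
  t1 = (a.(rec X. b.(a.X\{b}\{b})\{a})\{b}\{b})\{a} has moves stopped
Run σ = ⟨a⟩ on P: start {s0}
  step 1 (a): {s1}
  — P admits the full trace.
Run σ = ⟨a⟩ on Q: start {t0}
  step 1 (a): no successor for Q

a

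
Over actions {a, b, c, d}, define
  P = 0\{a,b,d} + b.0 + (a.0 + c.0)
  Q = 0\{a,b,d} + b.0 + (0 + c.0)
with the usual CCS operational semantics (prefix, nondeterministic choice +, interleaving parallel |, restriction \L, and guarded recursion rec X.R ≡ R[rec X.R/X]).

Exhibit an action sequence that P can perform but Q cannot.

LTS(P): 2 reachable states
  m0 = 0\{a,b,d} + b.0 + (a.0 + c.0) → =a=> m1, =b=> m1, =c=> m1
  m1 = 0 → ·
LTS(Q): 2 reachable states
  n0 = 0\{a,b,d} + b.0 + (0 + c.0) → =b=> n1, =c=> n1
  n1 = 0 → ·
Trace ⟨a⟩ through P, begin at {m0}:
  step 1 (a): {m1}
  ✓ P
Trace ⟨a⟩ through Q, begin at {n0}:
  step 1 (a): ∅ (Q stuck)

a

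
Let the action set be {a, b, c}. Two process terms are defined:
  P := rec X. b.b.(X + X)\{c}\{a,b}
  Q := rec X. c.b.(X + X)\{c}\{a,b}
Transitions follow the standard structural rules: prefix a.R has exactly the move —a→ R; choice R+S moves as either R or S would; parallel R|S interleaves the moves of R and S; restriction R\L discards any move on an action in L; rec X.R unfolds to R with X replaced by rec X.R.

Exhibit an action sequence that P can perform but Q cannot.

LTS(P): 3 reachable states
  m0 = rec X. b.b.(X + X)\{c}\{a,b} → -b-> m1
  m1 = b.((rec X. b.b.(X + X)\{c}\{a,b}) + (rec X. b.b.(X + X)\{c}\{a,b}))\{c}\{a,b} → -b-> m2
  m2 = ((rec X. b.b.(X + X)\{c}\{a,b}) + (rec X. b.b.(X + X)\{c}\{a,b}))\{c}\{a,b} → (no moves)
LTS(Q): 3 reachable states
  n0 = rec X. c.b.(X + X)\{c}\{a,b} → -c-> n1
  n1 = b.((rec X. c.b.(X + X)\{c}\{a,b}) + (rec X. c.b.(X + X)\{c}\{a,b}))\{c}\{a,b} → -b-> n2
  n2 = ((rec X. c.b.(X + X)\{c}\{a,b}) + (rec X. c.b.(X + X)\{c}\{a,b}))\{c}\{a,b} → (no moves)
Executing b from P (initial set {m0}):
  step 1 (b): {m1}
  ✓ P
Executing b from Q (initial set {n0}):
  step 1 (b): ∅ (Q stuck)

b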